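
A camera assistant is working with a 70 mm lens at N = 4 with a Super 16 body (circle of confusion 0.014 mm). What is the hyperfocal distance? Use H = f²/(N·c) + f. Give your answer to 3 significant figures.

Hyperfocal distance H = f²/(N·c) + f = 70²/(4 × 0.014) + 70 = 4900/0.056 + 70 ≈ 87570.0 mm ≈ 87.6 m.

87.6 m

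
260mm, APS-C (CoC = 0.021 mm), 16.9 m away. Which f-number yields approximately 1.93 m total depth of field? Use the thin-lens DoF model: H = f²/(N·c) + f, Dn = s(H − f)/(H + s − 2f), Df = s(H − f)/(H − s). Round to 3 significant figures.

Write h = H − f = f²/(N·c). The thin-lens limits are Dn = s·h/(h + (s−f)) and Df = s·h/(h − (s−f)), so DoF = Df − Dn = 2·s·(s−f)·h / (h² − (s−f)²).
That is a quadratic in h: DoF·h² − 2·s·(s−f)·h − DoF·(s−f)² = 0 ⇒ h = (s−f)·(s + √(s² + DoF²)) / DoF = 16640 × (16900 + √(16900² + 1930²)) / 1930 = 16640 × (16900 + 17009.8) / 1930 ≈ 292363 mm.
Then N = f²/(c·h) = 260² / (0.021 × 292363) = 67600 / 6139.6 ≈ 11.

f/11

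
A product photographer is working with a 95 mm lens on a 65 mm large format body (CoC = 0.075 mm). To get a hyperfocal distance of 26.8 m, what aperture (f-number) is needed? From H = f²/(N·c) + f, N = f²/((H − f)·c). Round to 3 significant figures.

f/4.51

Rearrange H = f²/(N·c) + f for N: N = f² / ((H − f)·c).
N = 95² / ((26800 − 95) × 0.075) = 9025 / 2003 ≈ 4.51.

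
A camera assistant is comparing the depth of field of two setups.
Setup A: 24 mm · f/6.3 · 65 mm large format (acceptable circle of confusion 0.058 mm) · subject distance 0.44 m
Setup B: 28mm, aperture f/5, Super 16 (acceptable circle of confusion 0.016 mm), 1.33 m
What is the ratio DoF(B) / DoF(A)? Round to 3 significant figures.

1.44

Setup A: H = 24²/(6.3×0.058) + 24 ≈ 1600.4 mm; DoF = Df − Dn = 597.74 − 348.13 ≈ 249.61 mm.
Setup B: H = 28²/(5×0.016) + 28 ≈ 9828.0 mm; DoF = Df − Dn = 1533.77 − 1174.02 ≈ 359.75 mm.
Ratio = 359.75 / 249.61 ≈ 1.44.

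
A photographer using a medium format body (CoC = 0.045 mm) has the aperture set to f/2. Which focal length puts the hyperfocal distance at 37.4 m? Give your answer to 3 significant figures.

From H = f²/(N·c) + f, with f ≪ H: f ≈ √(H·N·c) = √(37400 × 2 × 0.045) = √3366.0 ≈ 58.02 mm.
The +f correction barely moves this — solving exactly, f² + N·c·f − N·c·H = 0 ⇒ f = (−N·c + √((N·c)² + 4·N·c·H))/2 = (−0.09 + √13464)/2 ≈ 57.972 mm, so f ≈ 58.0 mm.

58.0 mm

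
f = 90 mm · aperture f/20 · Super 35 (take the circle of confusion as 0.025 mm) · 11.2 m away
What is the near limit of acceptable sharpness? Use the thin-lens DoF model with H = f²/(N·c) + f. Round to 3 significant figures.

Hyperfocal distance H = f²/(N·c) + f = 90²/(20 × 0.025) + 90 = 8100/0.5 + 90 ≈ 16290.0 mm ≈ 16.29 m.
Near limit Dn = s·(H − f)/(H + s − 2f) = 11200 × (16290.0 − 90) / (16290.0 + 11200 − 2 × 90) = 11200 × 16200.0 / 27310.0 ≈ 6643.7 mm ≈ 6.64 m.

6.64 m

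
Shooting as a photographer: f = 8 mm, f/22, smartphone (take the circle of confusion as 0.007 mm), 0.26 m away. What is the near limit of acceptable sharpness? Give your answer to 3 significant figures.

162 mm

Hyperfocal distance H = f²/(N·c) + f = 8²/(22 × 0.007) + 8 = 64/0.154 + 8 ≈ 423.6 mm ≈ 0.424 m.
Near limit Dn = s·(H − f)/(H + s − 2f) = 260 × (423.6 − 8) / (423.6 + 260 − 2 × 8) = 260 × 415.6 / 667.6 ≈ 161.86 mm.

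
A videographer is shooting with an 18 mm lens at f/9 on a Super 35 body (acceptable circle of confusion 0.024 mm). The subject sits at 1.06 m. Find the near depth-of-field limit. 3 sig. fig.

0.625 m

Hyperfocal distance H = f²/(N·c) + f = 18²/(9 × 0.024) + 18 = 324/0.216 + 18 ≈ 1518.0 mm ≈ 1.518 m.
Near limit Dn = s·(H − f)/(H + s − 2f) = 1060 × (1518.0 − 18) / (1518.0 + 1060 − 2 × 18) = 1060 × 1500.0 / 2542.0 ≈ 625.49 mm ≈ 0.625 m.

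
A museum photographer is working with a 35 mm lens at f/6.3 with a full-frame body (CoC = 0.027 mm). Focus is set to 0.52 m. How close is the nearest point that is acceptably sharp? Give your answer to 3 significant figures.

Hyperfocal distance H = f²/(N·c) + f = 35²/(6.3 × 0.027) + 35 = 1225/0.1701 + 35 ≈ 7236.6 mm ≈ 7.237 m.
Near limit Dn = s·(H − f)/(H + s − 2f) = 520 × (7236.6 − 35) / (7236.6 + 520 − 2 × 35) = 520 × 7201.6 / 7686.6 ≈ 487.19 mm.

487 mm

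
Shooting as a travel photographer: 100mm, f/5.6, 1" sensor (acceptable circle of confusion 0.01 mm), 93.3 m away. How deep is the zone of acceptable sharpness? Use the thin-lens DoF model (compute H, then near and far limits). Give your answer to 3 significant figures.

134 m

Hyperfocal distance H = f²/(N·c) + f = 100²/(5.6 × 0.01) + 100 = 10000/0.056 + 100 ≈ 178671.4 mm ≈ 178.7 m.
Near limit Dn = s·(H − f)/(H + s − 2f) = 93300 × (178671.4 − 100) / (178671.4 + 93300 − 2 × 100) = 93300 × 178571.4 / 271771.4 ≈ 61304 mm.
Far limit Df = s·(H − f)/(H − s) = 93300 × (178671.4 − 100) / (178671.4 − 93300) = 93300 × 178571.4 / 85371.4 ≈ 195156 mm.
Depth of field = Df − Dn = 195156 − 61304 ≈ 133852 mm ≈ 134 m.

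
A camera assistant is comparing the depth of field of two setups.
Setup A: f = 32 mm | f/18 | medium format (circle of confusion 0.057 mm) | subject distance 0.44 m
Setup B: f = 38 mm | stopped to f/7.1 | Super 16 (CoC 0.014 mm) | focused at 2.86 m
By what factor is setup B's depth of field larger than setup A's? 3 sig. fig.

Setup A: H = 32²/(18×0.057) + 32 ≈ 1030.1 mm; DoF = Df − Dn = 744.25 − 312.32 ≈ 431.93 mm.
Setup B: H = 38²/(7.1×0.014) + 38 ≈ 14565.2 mm; DoF = Df − Dn = 3549.5 − 2394.8 ≈ 1154.7 mm.
Ratio = 1154.7 / 431.93 ≈ 2.67.

2.67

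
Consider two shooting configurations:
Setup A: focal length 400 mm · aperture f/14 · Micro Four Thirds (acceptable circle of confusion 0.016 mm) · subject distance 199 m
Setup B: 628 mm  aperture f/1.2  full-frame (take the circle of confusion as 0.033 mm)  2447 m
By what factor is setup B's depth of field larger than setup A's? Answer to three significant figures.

10.7

Setup A: H = 400²/(14×0.016) + 400 ≈ 714685.7 mm; DoF = Df − Dn = 275639 − 155707 ≈ 119932 mm.
Setup B: H = 628²/(1.2×0.033) + 628 ≈ 9959819.9 mm; DoF = Df − Dn = 3243808 − 1964453 ≈ 1279355 mm.
Ratio = 1279355 / 119932 ≈ 10.7.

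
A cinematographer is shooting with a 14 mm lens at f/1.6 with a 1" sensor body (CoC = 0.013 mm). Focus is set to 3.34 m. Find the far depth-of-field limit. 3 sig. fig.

Hyperfocal distance H = f²/(N·c) + f = 14²/(1.6 × 0.013) + 14 = 196/0.0208 + 14 ≈ 9437.1 mm ≈ 9.437 m.
Far limit Df = s·(H − f)/(H − s) = 3340 × (9437.1 − 14) / (9437.1 − 3340) = 3340 × 9423.1 / 6097.1 ≈ 5162.0 mm ≈ 5.16 m.

5.16 m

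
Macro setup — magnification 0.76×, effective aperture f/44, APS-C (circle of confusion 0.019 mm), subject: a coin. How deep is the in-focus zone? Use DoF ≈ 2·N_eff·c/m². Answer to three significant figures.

2.89 mm

At magnification m, DoF ≈ 2·N_eff·c/m² = 2 × 44 × 0.019 / 0.76² = 1.672 / 0.5776 ≈ 2.89 mm.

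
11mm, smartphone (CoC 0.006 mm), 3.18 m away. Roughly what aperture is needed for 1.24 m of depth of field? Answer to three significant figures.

f/1.20

Write h = H − f = f²/(N·c). The thin-lens limits are Dn = s·h/(h + (s−f)) and Df = s·h/(h − (s−f)), so DoF = Df − Dn = 2·s·(s−f)·h / (h² − (s−f)²).
That is a quadratic in h: DoF·h² − 2·s·(s−f)·h − DoF·(s−f)² = 0 ⇒ h = (s−f)·(s + √(s² + DoF²)) / DoF = 3169 × (3180 + √(3180² + 1240²)) / 1240 = 3169 × (3180 + 3413.21) / 1240 ≈ 16850 mm.
Then N = f²/(c·h) = 11² / (0.006 × 16850) = 121 / 101.10 ≈ 1.20.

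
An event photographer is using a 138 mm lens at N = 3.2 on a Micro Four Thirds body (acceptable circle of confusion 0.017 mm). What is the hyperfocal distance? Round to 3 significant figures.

350 m

Hyperfocal distance H = f²/(N·c) + f = 138²/(3.2 × 0.017) + 138 = 19044/0.0544 + 138 ≈ 350211.5 mm ≈ 350 m.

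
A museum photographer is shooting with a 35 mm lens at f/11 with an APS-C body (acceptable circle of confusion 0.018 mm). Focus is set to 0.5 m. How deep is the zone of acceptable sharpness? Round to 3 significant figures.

Hyperfocal distance H = f²/(N·c) + f = 35²/(11 × 0.018) + 35 = 1225/0.198 + 35 ≈ 6221.9 mm ≈ 6.222 m.
Near limit Dn = s·(H − f)/(H + s − 2f) = 500 × (6221.9 − 35) / (6221.9 + 500 − 2 × 35) = 500 × 6186.9 / 6651.9 ≈ 465.047 mm.
Far limit Df = s·(H − f)/(H − s) = 500 × (6221.9 − 35) / (6221.9 − 500) = 500 × 6186.9 / 5721.9 ≈ 540.634 mm.
Depth of field = Df − Dn = 540.634 − 465.047 ≈ 75.587 mm.

75.6 mm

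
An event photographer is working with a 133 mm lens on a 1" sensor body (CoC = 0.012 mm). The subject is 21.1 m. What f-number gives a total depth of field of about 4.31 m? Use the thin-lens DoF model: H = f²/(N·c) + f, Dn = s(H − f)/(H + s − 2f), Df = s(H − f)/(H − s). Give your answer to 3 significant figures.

f/7.11

Write h = H − f = f²/(N·c). The thin-lens limits are Dn = s·h/(h + (s−f)) and Df = s·h/(h − (s−f)), so DoF = Df − Dn = 2·s·(s−f)·h / (h² − (s−f)²).
That is a quadratic in h: DoF·h² − 2·s·(s−f)·h − DoF·(s−f)² = 0 ⇒ h = (s−f)·(s + √(s² + DoF²)) / DoF = 20967 × (21100 + √(21100² + 4310²)) / 4310 = 20967 × (21100 + 21535.7) / 4310 ≈ 207411 mm.
Then N = f²/(c·h) = 133² / (0.012 × 207411) = 17689 / 2488.9 ≈ 7.11.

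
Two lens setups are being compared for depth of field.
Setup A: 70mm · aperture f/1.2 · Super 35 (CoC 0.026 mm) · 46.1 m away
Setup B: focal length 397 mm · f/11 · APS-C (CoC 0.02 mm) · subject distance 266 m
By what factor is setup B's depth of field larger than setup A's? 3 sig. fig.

Setup A: H = 70²/(1.2×0.026) + 70 ≈ 157121.3 mm; DoF = Df − Dn = 65213 − 35651 ≈ 29562 mm.
Setup B: H = 397²/(11×0.02) + 397 ≈ 716801.5 mm; DoF = Df − Dn = 422722 − 194055 ≈ 228667 mm.
Ratio = 228667 / 29562 ≈ 7.74.

7.74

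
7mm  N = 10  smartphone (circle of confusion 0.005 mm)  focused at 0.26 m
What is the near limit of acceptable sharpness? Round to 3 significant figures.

207 mm

Hyperfocal distance H = f²/(N·c) + f = 7²/(10 × 0.005) + 7 = 49/0.05 + 7 ≈ 987.0 mm ≈ 0.987 m.
Near limit Dn = s·(H − f)/(H + s − 2f) = 260 × (987.0 − 7) / (987.0 + 260 − 2 × 7) = 260 × 980.0 / 1233.0 ≈ 206.65 mm.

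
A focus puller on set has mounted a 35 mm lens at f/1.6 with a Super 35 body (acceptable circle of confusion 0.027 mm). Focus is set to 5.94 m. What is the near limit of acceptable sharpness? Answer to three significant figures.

4.92 m

Hyperfocal distance H = f²/(N·c) + f = 35²/(1.6 × 0.027) + 35 = 1225/0.0432 + 35 ≈ 28391.5 mm ≈ 28.39 m.
Near limit Dn = s·(H − f)/(H + s − 2f) = 5940 × (28391.5 − 35) / (28391.5 + 5940 − 2 × 35) = 5940 × 28356.5 / 34261.5 ≈ 4916.2 mm ≈ 4.92 m.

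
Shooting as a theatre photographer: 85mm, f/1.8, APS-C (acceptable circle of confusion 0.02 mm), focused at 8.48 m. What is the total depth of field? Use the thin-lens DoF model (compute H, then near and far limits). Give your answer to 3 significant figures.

Hyperfocal distance H = f²/(N·c) + f = 85²/(1.8 × 0.02) + 85 = 7225/0.036 + 85 ≈ 200779.4 mm ≈ 200.8 m.
Near limit Dn = s·(H − f)/(H + s − 2f) = 8480 × (200779.4 − 85) / (200779.4 + 8480 − 2 × 85) = 8480 × 200694.4 / 209089.4 ≈ 8139.53 mm.
Far limit Df = s·(H − f)/(H − s) = 8480 × (200779.4 − 85) / (200779.4 − 8480) = 8480 × 200694.4 / 192299.4 ≈ 8850.20 mm.
Depth of field = Df − Dn = 8850.20 − 8139.53 ≈ 710.67 mm ≈ 0.711 m.

0.711 m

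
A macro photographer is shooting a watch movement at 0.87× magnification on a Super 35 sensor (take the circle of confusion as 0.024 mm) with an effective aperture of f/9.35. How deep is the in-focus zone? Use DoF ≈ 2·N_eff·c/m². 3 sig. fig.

0.593 mm

At magnification m, DoF ≈ 2·N_eff·c/m² = 2 × 9.35 × 0.024 / 0.87² = 0.4488 / 0.7569 ≈ 0.593 mm.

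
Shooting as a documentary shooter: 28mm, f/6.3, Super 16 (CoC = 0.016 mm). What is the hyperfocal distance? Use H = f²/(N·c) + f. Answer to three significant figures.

Hyperfocal distance H = f²/(N·c) + f = 28²/(6.3 × 0.016) + 28 = 784/0.1008 + 28 ≈ 7805.8 mm ≈ 7.81 m.

7.81 m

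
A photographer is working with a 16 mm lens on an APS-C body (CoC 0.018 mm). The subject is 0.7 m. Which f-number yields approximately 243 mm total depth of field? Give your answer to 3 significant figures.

Write h = H − f = f²/(N·c). The thin-lens limits are Dn = s·h/(h + (s−f)) and Df = s·h/(h − (s−f)), so DoF = Df − Dn = 2·s·(s−f)·h / (h² − (s−f)²).
That is a quadratic in h: DoF·h² − 2·s·(s−f)·h − DoF·(s−f)² = 0 ⇒ h = (s−f)·(s + √(s² + DoF²)) / DoF = 684 × (700 + √(700² + 243²)) / 243 = 684 × (700 + 740.978) / 243 ≈ 4056.1 mm.
Then N = f²/(c·h) = 16² / (0.018 × 4056.1) = 256 / 73.010 ≈ 3.51.

f/3.51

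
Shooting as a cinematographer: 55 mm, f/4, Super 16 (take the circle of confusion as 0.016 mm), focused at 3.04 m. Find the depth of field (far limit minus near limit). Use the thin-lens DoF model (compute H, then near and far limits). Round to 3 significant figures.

386 mm

Hyperfocal distance H = f²/(N·c) + f = 55²/(4 × 0.016) + 55 = 3025/0.064 + 55 ≈ 47320.6 mm ≈ 47.32 m.
Near limit Dn = s·(H − f)/(H + s − 2f) = 3040 × (47320.6 − 55) / (47320.6 + 3040 − 2 × 55) = 3040 × 47265.6 / 50250.6 ≈ 2859.42 mm.
Far limit Df = s·(H − f)/(H − s) = 3040 × (47320.6 − 55) / (47320.6 − 3040) = 3040 × 47265.6 / 44280.6 ≈ 3244.93 mm.
Depth of field = Df − Dn = 3244.93 − 2859.42 ≈ 385.51 mm.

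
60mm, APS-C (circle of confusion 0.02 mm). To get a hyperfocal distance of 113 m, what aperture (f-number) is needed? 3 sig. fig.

f/1.59

Rearrange H = f²/(N·c) + f for N: N = f² / ((H − f)·c).
N = 60² / ((113000 − 60) × 0.02) = 3600 / 2259 ≈ 1.59.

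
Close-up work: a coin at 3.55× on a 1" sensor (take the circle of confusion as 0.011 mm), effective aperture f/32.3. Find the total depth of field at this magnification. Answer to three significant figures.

0.0564 mm

At magnification m, DoF ≈ 2·N_eff·c/m² = 2 × 32.3 × 0.011 / 3.55² = 0.7106 / 12.6 ≈ 0.0564 mm.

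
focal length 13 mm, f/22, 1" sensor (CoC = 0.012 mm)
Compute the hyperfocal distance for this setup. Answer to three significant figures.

Hyperfocal distance H = f²/(N·c) + f = 13²/(22 × 0.012) + 13 = 169/0.264 + 13 ≈ 653.2 mm ≈ 0.653 m.

0.653 m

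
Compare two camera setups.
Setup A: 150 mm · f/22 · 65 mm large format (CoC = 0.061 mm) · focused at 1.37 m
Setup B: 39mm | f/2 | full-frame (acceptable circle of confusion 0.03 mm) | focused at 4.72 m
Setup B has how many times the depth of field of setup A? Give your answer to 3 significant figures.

Setup A: H = 150²/(22×0.061) + 150 ≈ 16916.0 mm; DoF = Df − Dn = 1477.51 − 1277.07 ≈ 200.44 mm.
Setup B: H = 39²/(2×0.03) + 39 ≈ 25389.0 mm; DoF = Df − Dn = 5789.0 − 3984.3 ≈ 1804.7 mm.
Ratio = 1804.7 / 200.44 ≈ 9.00.

9.00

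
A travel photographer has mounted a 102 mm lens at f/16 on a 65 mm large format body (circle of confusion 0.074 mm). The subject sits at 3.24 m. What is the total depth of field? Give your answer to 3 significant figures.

2.65 m

Hyperfocal distance H = f²/(N·c) + f = 102²/(16 × 0.074) + 102 = 10404/1.184 + 102 ≈ 8889.2 mm ≈ 8.889 m.
Near limit Dn = s·(H − f)/(H + s − 2f) = 3240 × (8889.2 − 102) / (8889.2 + 3240 − 2 × 102) = 3240 × 8787.2 / 11925.2 ≈ 2387.4 mm.
Far limit Df = s·(H − f)/(H − s) = 3240 × (8889.2 − 102) / (8889.2 − 3240) = 3240 × 8787.2 / 5649.2 ≈ 5039.8 mm.
Depth of field = Df − Dn = 5039.8 − 2387.4 ≈ 2652.4 mm ≈ 2.65 m.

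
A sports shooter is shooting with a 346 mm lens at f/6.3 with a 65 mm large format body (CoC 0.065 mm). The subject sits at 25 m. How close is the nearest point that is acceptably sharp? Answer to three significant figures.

Hyperfocal distance H = f²/(N·c) + f = 346²/(6.3 × 0.065) + 346 = 119716/0.4095 + 346 ≈ 292692.8 mm ≈ 292.7 m.
Near limit Dn = s·(H − f)/(H + s − 2f) = 25000 × (292692.8 − 346) / (292692.8 + 25000 − 2 × 346) = 25000 × 292346.8 / 317000.8 ≈ 23056 mm ≈ 23.1 m.

23.1 m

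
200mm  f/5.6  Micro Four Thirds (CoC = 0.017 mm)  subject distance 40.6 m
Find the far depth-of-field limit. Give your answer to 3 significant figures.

Hyperfocal distance H = f²/(N·c) + f = 200²/(5.6 × 0.017) + 200 = 40000/0.0952 + 200 ≈ 420368.1 mm ≈ 420.4 m.
Far limit Df = s·(H − f)/(H − s) = 40600 × (420368.1 − 200) / (420368.1 − 40600) = 40600 × 420168.1 / 379768.1 ≈ 44919 mm ≈ 44.9 m.

44.9 m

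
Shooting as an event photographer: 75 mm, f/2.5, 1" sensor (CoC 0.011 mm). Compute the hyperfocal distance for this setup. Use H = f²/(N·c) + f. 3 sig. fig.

Hyperfocal distance H = f²/(N·c) + f = 75²/(2.5 × 0.011) + 75 = 5625/0.0275 + 75 ≈ 204620.5 mm ≈ 205 m.

205 m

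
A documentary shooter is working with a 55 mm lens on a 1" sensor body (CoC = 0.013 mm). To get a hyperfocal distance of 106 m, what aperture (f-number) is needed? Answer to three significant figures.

f/2.20

Rearrange H = f²/(N·c) + f for N: N = f² / ((H − f)·c).
N = 55² / ((106000 − 55) × 0.013) = 3025 / 1377 ≈ 2.20.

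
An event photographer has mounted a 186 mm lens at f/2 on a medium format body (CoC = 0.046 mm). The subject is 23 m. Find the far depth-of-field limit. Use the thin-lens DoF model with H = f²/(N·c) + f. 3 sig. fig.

Hyperfocal distance H = f²/(N·c) + f = 186²/(2 × 0.046) + 186 = 34596/0.092 + 186 ≈ 376229.5 mm ≈ 376.2 m.
Far limit Df = s·(H − f)/(H − s) = 23000 × (376229.5 − 186) / (376229.5 − 23000) = 23000 × 376043.5 / 353229.5 ≈ 24485 mm ≈ 24.5 m.

24.5 m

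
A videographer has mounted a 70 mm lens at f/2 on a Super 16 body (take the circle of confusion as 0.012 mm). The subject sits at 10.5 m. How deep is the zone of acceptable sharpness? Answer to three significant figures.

Hyperfocal distance H = f²/(N·c) + f = 70²/(2 × 0.012) + 70 = 4900/0.024 + 70 ≈ 204236.7 mm ≈ 204.2 m.
Near limit Dn = s·(H − f)/(H + s − 2f) = 10500 × (204236.7 − 70) / (204236.7 + 10500 − 2 × 70) = 10500 × 204166.7 / 214596.7 ≈ 9989.7 mm.
Far limit Df = s·(H − f)/(H − s) = 10500 × (204236.7 − 70) / (204236.7 − 10500) = 10500 × 204166.7 / 193736.7 ≈ 11065.3 mm.
Depth of field = Df − Dn = 11065.3 − 9989.7 ≈ 1075.6 mm ≈ 1.08 m.

1.08 m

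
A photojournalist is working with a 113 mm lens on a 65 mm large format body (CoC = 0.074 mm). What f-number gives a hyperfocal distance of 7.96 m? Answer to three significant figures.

Rearrange H = f²/(N·c) + f for N: N = f² / ((H − f)·c).
N = 113² / ((7960 − 113) × 0.074) = 12769 / 580.7 ≈ 22.

f/22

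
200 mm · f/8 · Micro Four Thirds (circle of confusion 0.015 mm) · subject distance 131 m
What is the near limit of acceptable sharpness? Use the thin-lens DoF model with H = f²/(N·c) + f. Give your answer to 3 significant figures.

Hyperfocal distance H = f²/(N·c) + f = 200²/(8 × 0.015) + 200 = 40000/0.12 + 200 ≈ 333533.3 mm ≈ 333.5 m.
Near limit Dn = s·(H − f)/(H + s − 2f) = 131000 × (333533.3 − 200) / (333533.3 + 131000 − 2 × 200) = 131000 × 333333.3 / 464133.3 ≈ 94082 mm ≈ 94.1 m.

94.1 m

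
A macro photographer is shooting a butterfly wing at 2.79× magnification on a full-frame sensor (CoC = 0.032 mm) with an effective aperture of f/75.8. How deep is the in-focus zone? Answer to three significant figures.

At magnification m, DoF ≈ 2·N_eff·c/m² = 2 × 75.8 × 0.032 / 2.79² = 4.851 / 7.784 ≈ 0.623 mm.

0.623 mm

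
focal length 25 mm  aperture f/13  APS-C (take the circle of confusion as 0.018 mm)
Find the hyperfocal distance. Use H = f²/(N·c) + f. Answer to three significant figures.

2.70 m

Hyperfocal distance H = f²/(N·c) + f = 25²/(13 × 0.018) + 25 = 625/0.234 + 25 ≈ 2695.9 mm ≈ 2.70 m.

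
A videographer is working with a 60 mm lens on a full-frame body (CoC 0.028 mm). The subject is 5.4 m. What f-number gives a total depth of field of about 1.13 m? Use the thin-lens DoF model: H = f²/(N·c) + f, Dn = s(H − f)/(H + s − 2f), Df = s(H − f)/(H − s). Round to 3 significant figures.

f/2.49

Write h = H − f = f²/(N·c). The thin-lens limits are Dn = s·h/(h + (s−f)) and Df = s·h/(h − (s−f)), so DoF = Df − Dn = 2·s·(s−f)·h / (h² − (s−f)²).
That is a quadratic in h: DoF·h² − 2·s·(s−f)·h − DoF·(s−f)² = 0 ⇒ h = (s−f)·(s + √(s² + DoF²)) / DoF = 5340 × (5400 + √(5400² + 1130²)) / 1130 = 5340 × (5400 + 5516.96) / 1130 ≈ 51590 mm.
Then N = f²/(c·h) = 60² / (0.028 × 51590) = 3600 / 1444.5 ≈ 2.49.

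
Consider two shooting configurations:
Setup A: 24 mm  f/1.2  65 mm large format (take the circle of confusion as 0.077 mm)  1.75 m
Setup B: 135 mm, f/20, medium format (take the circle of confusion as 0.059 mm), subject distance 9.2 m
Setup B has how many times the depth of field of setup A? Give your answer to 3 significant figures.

Setup A: H = 24²/(1.2×0.077) + 24 ≈ 6257.8 mm; DoF = Df − Dn = 2420.1 − 1370.5 ≈ 1049.6 mm.
Setup B: H = 135²/(20×0.059) + 135 ≈ 15579.9 mm; DoF = Df − Dn = 22272 − 5797 ≈ 16475 mm.
Ratio = 16475 / 1049.6 ≈ 15.7.

15.7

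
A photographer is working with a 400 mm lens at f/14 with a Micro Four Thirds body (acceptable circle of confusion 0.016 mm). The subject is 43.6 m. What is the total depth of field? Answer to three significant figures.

Hyperfocal distance H = f²/(N·c) + f = 400²/(14 × 0.016) + 400 = 160000/0.224 + 400 ≈ 714685.7 mm ≈ 714.7 m.
Near limit Dn = s·(H − f)/(H + s − 2f) = 43600 × (714685.7 − 400) / (714685.7 + 43600 − 2 × 400) = 43600 × 714285.7 / 757485.7 ≈ 41113.5 mm.
Far limit Df = s·(H − f)/(H − s) = 43600 × (714685.7 − 400) / (714685.7 − 43600) = 43600 × 714285.7 / 671085.7 ≈ 46406.7 mm.
Depth of field = Df − Dn = 46406.7 − 41113.5 ≈ 5293.2 mm ≈ 5.29 m.

5.29 m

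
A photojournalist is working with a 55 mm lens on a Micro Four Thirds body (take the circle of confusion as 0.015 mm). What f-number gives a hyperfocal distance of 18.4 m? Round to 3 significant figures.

Rearrange H = f²/(N·c) + f for N: N = f² / ((H − f)·c).
N = 55² / ((18400 − 55) × 0.015) = 3025 / 275.2 ≈ 11.

f/11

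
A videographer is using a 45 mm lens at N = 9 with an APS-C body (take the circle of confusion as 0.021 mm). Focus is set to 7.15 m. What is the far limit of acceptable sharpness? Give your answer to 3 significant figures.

21.2 m

Hyperfocal distance H = f²/(N·c) + f = 45²/(9 × 0.021) + 45 = 2025/0.189 + 45 ≈ 10759.3 mm ≈ 10.76 m.
Far limit Df = s·(H − f)/(H − s) = 7150 × (10759.3 − 45) / (10759.3 − 7150) = 7150 × 10714.3 / 3609.3 ≈ 21225 mm ≈ 21.2 m.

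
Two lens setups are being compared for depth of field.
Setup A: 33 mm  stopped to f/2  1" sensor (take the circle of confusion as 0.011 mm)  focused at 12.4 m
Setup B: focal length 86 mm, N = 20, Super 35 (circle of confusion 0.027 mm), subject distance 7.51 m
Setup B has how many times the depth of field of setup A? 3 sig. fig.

1.74

Setup A: H = 33²/(2×0.011) + 33 ≈ 49533.0 mm; DoF = Df − Dn = 16529.8 − 9921.3 ≈ 6608.5 mm.
Setup B: H = 86²/(20×0.027) + 86 ≈ 13782.3 mm; DoF = Df − Dn = 16399 − 4870 ≈ 11529 mm.
Ratio = 11529 / 6608.5 ≈ 1.74.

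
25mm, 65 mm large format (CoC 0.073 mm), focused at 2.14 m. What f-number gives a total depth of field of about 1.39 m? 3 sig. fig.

f/1.20

Write h = H − f = f²/(N·c). The thin-lens limits are Dn = s·h/(h + (s−f)) and Df = s·h/(h − (s−f)), so DoF = Df − Dn = 2·s·(s−f)·h / (h² − (s−f)²).
That is a quadratic in h: DoF·h² − 2·s·(s−f)·h − DoF·(s−f)² = 0 ⇒ h = (s−f)·(s + √(s² + DoF²)) / DoF = 2115 × (2140 + √(2140² + 1390²)) / 1390 = 2115 × (2140 + 2551.80) / 1390 ≈ 7139.0 mm.
Then N = f²/(c·h) = 25² / (0.073 × 7139.0) = 625 / 521.14 ≈ 1.20.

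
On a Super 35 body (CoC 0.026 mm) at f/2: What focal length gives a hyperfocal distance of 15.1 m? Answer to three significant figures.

From H = f²/(N·c) + f, with f ≪ H: f ≈ √(H·N·c) = √(15100 × 2 × 0.026) = √785.20 ≈ 28.02 mm.
The +f correction barely moves this — solving exactly, f² + N·c·f − N·c·H = 0 ⇒ f = (−N·c + √((N·c)² + 4·N·c·H))/2 = (−0.052 + √3140.8)/2 ≈ 27.995 mm, so f ≈ 28.0 mm.

28.0 mm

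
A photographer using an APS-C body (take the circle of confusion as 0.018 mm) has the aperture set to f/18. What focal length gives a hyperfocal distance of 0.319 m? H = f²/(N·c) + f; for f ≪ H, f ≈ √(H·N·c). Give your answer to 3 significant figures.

From H = f²/(N·c) + f, with f ≪ H: f ≈ √(H·N·c) = √(319 × 18 × 0.018) = √103.36 ≈ 10.17 mm.
Exact: f² + N·c·f − N·c·H = 0 ⇒ f = (−N·c + √((N·c)² + 4·N·c·H))/2 = (−0.324 + √413.53)/2 ≈ 10.006 mm ≈ 10.0 mm.

10.0 mm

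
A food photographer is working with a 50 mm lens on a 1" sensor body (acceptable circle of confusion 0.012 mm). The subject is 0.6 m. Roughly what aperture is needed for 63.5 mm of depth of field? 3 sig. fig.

f/20

Write h = H − f = f²/(N·c). The thin-lens limits are Dn = s·h/(h + (s−f)) and Df = s·h/(h − (s−f)), so DoF = Df − Dn = 2·s·(s−f)·h / (h² − (s−f)²).
That is a quadratic in h: DoF·h² − 2·s·(s−f)·h − DoF·(s−f)² = 0 ⇒ h = (s−f)·(s + √(s² + DoF²)) / DoF = 550 × (600 + √(600² + 63.5²)) / 63.5 = 550 × (600 + 603.351) / 63.5 ≈ 10423 mm.
Then N = f²/(c·h) = 50² / (0.012 × 10423) = 2500 / 125.07 ≈ 20.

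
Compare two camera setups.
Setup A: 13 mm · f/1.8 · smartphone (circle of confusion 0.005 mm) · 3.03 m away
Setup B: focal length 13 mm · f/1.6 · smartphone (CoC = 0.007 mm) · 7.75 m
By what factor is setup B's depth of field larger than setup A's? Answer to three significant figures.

10.8

Setup A: H = 13²/(1.8×0.005) + 13 ≈ 18790.8 mm; DoF = Df − Dn = 3610.02 − 2610.56 ≈ 999.46 mm.
Setup B: H = 13²/(1.6×0.007) + 13 ≈ 15102.3 mm; DoF = Df − Dn = 15906 − 5123 ≈ 10783 mm.
Ratio = 10783 / 999.46 ≈ 10.8.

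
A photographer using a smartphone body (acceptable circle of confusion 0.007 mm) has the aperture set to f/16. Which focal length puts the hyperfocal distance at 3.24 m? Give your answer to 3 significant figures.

From H = f²/(N·c) + f, with f ≪ H: f ≈ √(H·N·c) = √(3240 × 16 × 0.007) = √362.88 ≈ 19.05 mm.
Exact: f² + N·c·f − N·c·H = 0 ⇒ f = (−N·c + √((N·c)² + 4·N·c·H))/2 = (−0.112 + √1451.5)/2 ≈ 18.993 mm ≈ 19.0 mm.

19.0 mm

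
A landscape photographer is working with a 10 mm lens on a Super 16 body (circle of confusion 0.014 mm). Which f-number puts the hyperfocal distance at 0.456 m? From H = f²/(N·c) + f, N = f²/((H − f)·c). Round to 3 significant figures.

Rearrange H = f²/(N·c) + f for N: N = f² / ((H − f)·c).
N = 10² / ((456 − 10) × 0.014) = 100 / 6.244 ≈ 16.

f/16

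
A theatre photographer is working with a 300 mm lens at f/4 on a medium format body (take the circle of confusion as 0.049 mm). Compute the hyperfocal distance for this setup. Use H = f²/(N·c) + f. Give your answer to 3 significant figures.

459 m

Hyperfocal distance H = f²/(N·c) + f = 300²/(4 × 0.049) + 300 = 90000/0.196 + 300 ≈ 459483.7 mm ≈ 459 m.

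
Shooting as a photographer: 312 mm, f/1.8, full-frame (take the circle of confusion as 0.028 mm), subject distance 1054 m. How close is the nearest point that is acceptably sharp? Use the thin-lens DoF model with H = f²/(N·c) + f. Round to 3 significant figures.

682 m

Hyperfocal distance H = f²/(N·c) + f = 312²/(1.8 × 0.028) + 312 = 97344/0.0504 + 312 ≈ 1931740.6 mm ≈ 1932 m.
Near limit Dn = s·(H − f)/(H + s − 2f) = 1054000 × (1931740.6 − 312) / (1931740.6 + 1054000 − 2 × 312) = 1054000 × 1931428.6 / 2985116.6 ≈ 681959 mm ≈ 682 m.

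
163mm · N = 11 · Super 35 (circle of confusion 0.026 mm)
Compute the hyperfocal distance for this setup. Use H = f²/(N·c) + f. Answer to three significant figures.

93.1 m

Hyperfocal distance H = f²/(N·c) + f = 163²/(11 × 0.026) + 163 = 26569/0.286 + 163 ≈ 93061.6 mm ≈ 93.1 m.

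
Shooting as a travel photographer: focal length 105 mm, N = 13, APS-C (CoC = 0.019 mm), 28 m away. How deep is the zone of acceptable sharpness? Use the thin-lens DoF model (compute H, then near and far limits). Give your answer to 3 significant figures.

57.4 m

Hyperfocal distance H = f²/(N·c) + f = 105²/(13 × 0.019) + 105 = 11025/0.247 + 105 ≈ 44740.6 mm ≈ 44.74 m.
Near limit Dn = s·(H − f)/(H + s − 2f) = 28000 × (44740.6 − 105) / (44740.6 + 28000 − 2 × 105) = 28000 × 44635.6 / 72530.6 ≈ 17231 mm.
Far limit Df = s·(H − f)/(H − s) = 28000 × (44740.6 − 105) / (44740.6 − 28000) = 28000 × 44635.6 / 16740.6 ≈ 74657 mm.
Depth of field = Df − Dn = 74657 − 17231 ≈ 57426 mm ≈ 57.4 m.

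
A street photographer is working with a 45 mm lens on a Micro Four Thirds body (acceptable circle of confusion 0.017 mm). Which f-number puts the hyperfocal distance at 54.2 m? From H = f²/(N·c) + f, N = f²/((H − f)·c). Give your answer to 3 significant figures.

f/2.20

Rearrange H = f²/(N·c) + f for N: N = f² / ((H − f)·c).
N = 45² / ((54200 − 45) × 0.017) = 2025 / 920.6 ≈ 2.20.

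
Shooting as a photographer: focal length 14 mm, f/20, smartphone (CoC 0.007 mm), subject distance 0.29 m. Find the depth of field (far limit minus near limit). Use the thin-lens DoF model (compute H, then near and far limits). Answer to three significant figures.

119 mm

Hyperfocal distance H = f²/(N·c) + f = 14²/(20 × 0.007) + 14 = 196/0.14 + 14 ≈ 1414.0 mm ≈ 1.414 m.
Near limit Dn = s·(H − f)/(H + s − 2f) = 290 × (1414.0 − 14) / (1414.0 + 290 − 2 × 14) = 290 × 1400.0 / 1676.0 ≈ 242.24 mm.
Far limit Df = s·(H − f)/(H − s) = 290 × (1414.0 − 14) / (1414.0 − 290) = 290 × 1400.0 / 1124.0 ≈ 361.21 mm.
Depth of field = Df − Dn = 361.21 − 242.24 ≈ 118.97 mm.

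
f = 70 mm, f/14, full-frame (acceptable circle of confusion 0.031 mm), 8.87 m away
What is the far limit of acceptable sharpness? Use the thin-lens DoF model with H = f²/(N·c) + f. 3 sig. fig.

40.2 m

Hyperfocal distance H = f²/(N·c) + f = 70²/(14 × 0.031) + 70 = 4900/0.434 + 70 ≈ 11360.3 mm ≈ 11.36 m.
Far limit Df = s·(H − f)/(H − s) = 8870 × (11360.3 − 70) / (11360.3 − 8870) = 8870 × 11290.3 / 2490.3 ≈ 40214 mm ≈ 40.2 m.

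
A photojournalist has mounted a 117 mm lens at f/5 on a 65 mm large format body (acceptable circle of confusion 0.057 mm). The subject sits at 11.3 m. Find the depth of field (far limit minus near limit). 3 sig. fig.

5.56 m

Hyperfocal distance H = f²/(N·c) + f = 117²/(5 × 0.057) + 117 = 13689/0.285 + 117 ≈ 48148.6 mm ≈ 48.15 m.
Near limit Dn = s·(H − f)/(H + s − 2f) = 11300 × (48148.6 − 117) / (48148.6 + 11300 − 2 × 117) = 11300 × 48031.6 / 59214.6 ≈ 9165.9 mm.
Far limit Df = s·(H − f)/(H − s) = 11300 × (48148.6 − 117) / (48148.6 − 11300) = 11300 × 48031.6 / 36848.6 ≈ 14729.4 mm.
Depth of field = Df − Dn = 14729.4 − 9165.9 ≈ 5563.5 mm ≈ 5.56 m.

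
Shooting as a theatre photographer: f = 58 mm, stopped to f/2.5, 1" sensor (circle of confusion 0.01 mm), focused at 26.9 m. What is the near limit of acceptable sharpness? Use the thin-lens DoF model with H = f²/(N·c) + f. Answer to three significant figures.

22.4 m

Hyperfocal distance H = f²/(N·c) + f = 58²/(2.5 × 0.01) + 58 = 3364/0.025 + 58 ≈ 134618.0 mm ≈ 134.6 m.
Near limit Dn = s·(H − f)/(H + s − 2f) = 26900 × (134618.0 − 58) / (134618.0 + 26900 − 2 × 58) = 26900 × 134560.0 / 161402.0 ≈ 22426 mm ≈ 22.4 m.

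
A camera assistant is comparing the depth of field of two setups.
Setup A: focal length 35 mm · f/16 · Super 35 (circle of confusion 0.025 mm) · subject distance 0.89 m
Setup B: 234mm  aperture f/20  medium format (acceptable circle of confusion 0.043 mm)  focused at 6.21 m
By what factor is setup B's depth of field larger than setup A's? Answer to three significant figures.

2.18

Setup A: H = 35²/(16×0.025) + 35 ≈ 3097.5 mm; DoF = Df − Dn = 1234.71 − 695.76 ≈ 538.95 mm.
Setup B: H = 234²/(20×0.043) + 234 ≈ 63903.8 mm; DoF = Df − Dn = 6853.2 − 5677.1 ≈ 1176.1 mm.
Ratio = 1176.1 / 538.95 ≈ 2.18.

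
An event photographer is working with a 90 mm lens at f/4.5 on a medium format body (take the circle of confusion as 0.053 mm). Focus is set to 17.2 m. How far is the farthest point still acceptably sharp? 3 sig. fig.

Hyperfocal distance H = f²/(N·c) + f = 90²/(4.5 × 0.053) + 90 = 8100/0.2385 + 90 ≈ 34052.3 mm ≈ 34.05 m.
Far limit Df = s·(H − f)/(H − s) = 17200 × (34052.3 − 90) / (34052.3 − 17200) = 17200 × 33962.3 / 16852.3 ≈ 34663 mm ≈ 34.7 m.

34.7 m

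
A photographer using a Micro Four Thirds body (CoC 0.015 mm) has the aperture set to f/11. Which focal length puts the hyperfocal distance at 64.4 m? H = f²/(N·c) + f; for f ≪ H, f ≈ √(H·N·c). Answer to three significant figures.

From H = f²/(N·c) + f, with f ≪ H: f ≈ √(H·N·c) = √(64400 × 11 × 0.015) = √10626 ≈ 103.1 mm.
The +f correction barely moves this — solving exactly, f² + N·c·f − N·c·H = 0 ⇒ f = (−N·c + √((N·c)² + 4·N·c·H))/2 = (−0.165 + √42504)/2 ≈ 103.00 mm, so f ≈ 103 mm.

103 mm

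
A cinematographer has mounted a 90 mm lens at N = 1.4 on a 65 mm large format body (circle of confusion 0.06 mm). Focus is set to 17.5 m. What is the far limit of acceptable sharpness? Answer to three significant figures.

21.4 m

Hyperfocal distance H = f²/(N·c) + f = 90²/(1.4 × 0.06) + 90 = 8100/0.084 + 90 ≈ 96518.6 mm ≈ 96.52 m.
Far limit Df = s·(H − f)/(H − s) = 17500 × (96518.6 − 90) / (96518.6 − 17500) = 17500 × 96428.6 / 79018.6 ≈ 21356 mm ≈ 21.4 m.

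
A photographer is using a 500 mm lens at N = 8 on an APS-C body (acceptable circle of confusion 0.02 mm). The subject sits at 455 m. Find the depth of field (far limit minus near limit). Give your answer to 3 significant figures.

Hyperfocal distance H = f²/(N·c) + f = 500²/(8 × 0.02) + 500 = 250000/0.16 + 500 ≈ 1563000.0 mm ≈ 1563 m.
Near limit Dn = s·(H − f)/(H + s − 2f) = 455000 × (1563000.0 − 500) / (1563000.0 + 455000 − 2 × 500) = 455000 × 1562500.0 / 2017000.0 ≈ 352473 mm.
Far limit Df = s·(H − f)/(H − s) = 455000 × (1563000.0 − 500) / (1563000.0 − 455000) = 455000 × 1562500.0 / 1108000.0 ≈ 641640 mm.
Depth of field = Df − Dn = 641640 − 352473 ≈ 289167 mm ≈ 289 m.

289 m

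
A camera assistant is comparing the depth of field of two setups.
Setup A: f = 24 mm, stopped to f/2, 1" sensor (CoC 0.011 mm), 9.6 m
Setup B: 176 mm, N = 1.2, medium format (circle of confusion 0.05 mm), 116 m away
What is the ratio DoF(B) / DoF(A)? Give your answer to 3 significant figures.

Setup A: H = 24²/(2×0.011) + 24 ≈ 26205.8 mm; DoF = Df − Dn = 15136.0 − 7029.1 ≈ 8106.9 mm.
Setup B: H = 176²/(1.2×0.05) + 176 ≈ 516442.7 mm; DoF = Df − Dn = 149552 − 94744 ≈ 54808 mm.
Ratio = 54808 / 8106.9 ≈ 6.76.

6.76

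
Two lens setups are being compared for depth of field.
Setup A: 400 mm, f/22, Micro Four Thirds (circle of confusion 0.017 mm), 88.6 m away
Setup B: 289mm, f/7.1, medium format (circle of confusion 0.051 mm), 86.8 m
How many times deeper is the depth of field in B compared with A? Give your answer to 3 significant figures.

1.99

Setup A: H = 400²/(22×0.017) + 400 ≈ 428207.5 mm; DoF = Df − Dn = 111610 − 73456 ≈ 38154 mm.
Setup B: H = 289²/(7.1×0.051) + 289 ≈ 230946.3 mm; DoF = Df − Dn = 138894 − 63124 ≈ 75770 mm.
Ratio = 75770 / 38154 ≈ 1.99.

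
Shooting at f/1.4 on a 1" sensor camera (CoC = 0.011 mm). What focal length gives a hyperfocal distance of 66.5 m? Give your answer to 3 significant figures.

32.0 mm

From H = f²/(N·c) + f, with f ≪ H: f ≈ √(H·N·c) = √(66500 × 1.4 × 0.011) = √1024.1 ≈ 32.00 mm.
The +f correction barely moves this — solving exactly, f² + N·c·f − N·c·H = 0 ⇒ f = (−N·c + √((N·c)² + 4·N·c·H))/2 = (−0.0154 + √4096.4)/2 ≈ 31.994 mm, so f ≈ 32.0 mm.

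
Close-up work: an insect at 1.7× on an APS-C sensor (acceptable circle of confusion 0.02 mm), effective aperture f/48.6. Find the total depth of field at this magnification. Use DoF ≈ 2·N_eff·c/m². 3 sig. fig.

0.673 mm

At magnification m, DoF ≈ 2·N_eff·c/m² = 2 × 48.6 × 0.02 / 1.7² = 1.944 / 2.89 ≈ 0.673 mm.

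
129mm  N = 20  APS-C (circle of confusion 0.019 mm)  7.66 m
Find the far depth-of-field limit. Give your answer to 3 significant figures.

9.25 m

Hyperfocal distance H = f²/(N·c) + f = 129²/(20 × 0.019) + 129 = 16641/0.38 + 129 ≈ 43921.1 mm ≈ 43.92 m.
Far limit Df = s·(H − f)/(H − s) = 7660 × (43921.1 − 129) / (43921.1 − 7660) = 7660 × 43792.1 / 36261.1 ≈ 9250.9 mm ≈ 9.25 m.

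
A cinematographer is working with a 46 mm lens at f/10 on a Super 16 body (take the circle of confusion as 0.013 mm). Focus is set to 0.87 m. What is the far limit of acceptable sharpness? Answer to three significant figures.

0.916 m

Hyperfocal distance H = f²/(N·c) + f = 46²/(10 × 0.013) + 46 = 2116/0.13 + 46 ≈ 16322.9 mm ≈ 16.32 m.
Far limit Df = s·(H − f)/(H − s) = 870 × (16322.9 − 46) / (16322.9 − 870) = 870 × 16276.9 / 15452.9 ≈ 916.39 mm ≈ 0.916 m.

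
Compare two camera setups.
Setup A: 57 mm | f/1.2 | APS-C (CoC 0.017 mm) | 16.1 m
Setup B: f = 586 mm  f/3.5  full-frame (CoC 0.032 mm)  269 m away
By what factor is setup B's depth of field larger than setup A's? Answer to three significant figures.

14.5

Setup A: H = 57²/(1.2×0.017) + 57 ≈ 159321.7 mm; DoF = Df − Dn = 17903.4 − 14626.6 ≈ 3276.8 mm.
Setup B: H = 586²/(3.5×0.032) + 586 ≈ 3066621.7 mm; DoF = Df − Dn = 294809 − 247346 ≈ 47463 mm.
Ratio = 47463 / 3276.8 ≈ 14.5.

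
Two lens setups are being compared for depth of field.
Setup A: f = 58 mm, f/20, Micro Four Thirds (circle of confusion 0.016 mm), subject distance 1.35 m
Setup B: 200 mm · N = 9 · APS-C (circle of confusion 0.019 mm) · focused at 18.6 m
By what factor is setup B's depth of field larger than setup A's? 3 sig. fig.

Setup A: H = 58²/(20×0.016) + 58 ≈ 10570.5 mm; DoF = Df − Dn = 1539.17 − 1202.24 ≈ 336.93 mm.
Setup B: H = 200²/(9×0.019) + 200 ≈ 234118.1 mm; DoF = Df − Dn = 20188.0 − 17243.6 ≈ 2944.4 mm.
Ratio = 2944.4 / 336.93 ≈ 8.74.

8.74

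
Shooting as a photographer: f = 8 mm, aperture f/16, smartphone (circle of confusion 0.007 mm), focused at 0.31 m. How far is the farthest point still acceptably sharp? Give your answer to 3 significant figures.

0.657 m

Hyperfocal distance H = f²/(N·c) + f = 8²/(16 × 0.007) + 8 = 64/0.112 + 8 ≈ 579.4 mm ≈ 0.579 m.
Far limit Df = s·(H − f)/(H − s) = 310 × (579.4 − 8) / (579.4 − 310) = 310 × 571.4 / 269.4 ≈ 657.48 mm ≈ 0.657 m.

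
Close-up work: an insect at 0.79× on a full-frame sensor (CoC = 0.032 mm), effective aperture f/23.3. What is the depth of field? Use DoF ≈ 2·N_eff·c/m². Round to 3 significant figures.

2.39 mm

At magnification m, DoF ≈ 2·N_eff·c/m² = 2 × 23.3 × 0.032 / 0.79² = 1.491 / 0.6241 ≈ 2.39 mm.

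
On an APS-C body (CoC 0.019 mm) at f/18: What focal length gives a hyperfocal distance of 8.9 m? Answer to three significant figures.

From H = f²/(N·c) + f, with f ≪ H: f ≈ √(H·N·c) = √(8900 × 18 × 0.019) = √3043.8 ≈ 55.17 mm.
Exact: f² + N·c·f − N·c·H = 0 ⇒ f = (−N·c + √((N·c)² + 4·N·c·H))/2 = (−0.342 + √12175)/2 ≈ 55.000 mm ≈ 55.0 mm.

55.0 mm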